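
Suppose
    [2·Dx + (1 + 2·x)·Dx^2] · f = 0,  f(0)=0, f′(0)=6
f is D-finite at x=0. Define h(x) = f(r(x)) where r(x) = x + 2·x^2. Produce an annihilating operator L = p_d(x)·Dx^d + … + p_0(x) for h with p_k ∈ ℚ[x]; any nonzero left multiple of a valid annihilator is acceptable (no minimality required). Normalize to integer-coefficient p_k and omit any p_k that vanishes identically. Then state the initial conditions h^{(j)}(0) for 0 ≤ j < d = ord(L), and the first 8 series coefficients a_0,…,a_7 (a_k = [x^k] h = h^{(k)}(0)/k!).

f: a_k = 0, 6, -6, 8, -12, 96/5, -32, 384/7, …
h₀=f(r): pull back L_f along r ⇒ L₀.
L = (-2 + 8·x + 16·x^2)·Dx + (1 + 6·x + 12·x^2 + 16·x^3)·Dx^2  (order 2).
h: a_k = 0, 6, 6, -16, 12, 96/5, -64, 384/7, …
ICs: h(0) = 0, h′(0) = 6.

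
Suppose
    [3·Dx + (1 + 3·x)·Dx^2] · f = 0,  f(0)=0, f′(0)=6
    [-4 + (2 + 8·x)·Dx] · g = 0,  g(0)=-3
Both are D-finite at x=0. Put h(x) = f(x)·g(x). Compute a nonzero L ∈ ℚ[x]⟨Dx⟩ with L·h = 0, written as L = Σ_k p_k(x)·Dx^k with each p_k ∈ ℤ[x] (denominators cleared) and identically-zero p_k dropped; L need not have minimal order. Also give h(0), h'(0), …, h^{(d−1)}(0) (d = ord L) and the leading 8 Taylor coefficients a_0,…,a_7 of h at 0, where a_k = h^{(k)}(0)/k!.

f: a_k = 0, 6, -9, 18, -81/2, 486/5, -243, 4374/7, …
g: a_k = -3, -6, 6, -12, 30, -84, 252, -792, …
L₀ := L_f ⊗_s L_g (sym. prod.), ord ≤ 2.
L = (6 + 12·x) + (-1 - 4·x)·Dx + (1 + 11·x + 40·x^2 + 48·x^3)·Dx^2  (order 2).
h: a_k = 0, -18, -9, 36, -225/2, 1737/5, -5436/5, 121122/35, …
ICs: h(0) = 0, h′(0) = -18.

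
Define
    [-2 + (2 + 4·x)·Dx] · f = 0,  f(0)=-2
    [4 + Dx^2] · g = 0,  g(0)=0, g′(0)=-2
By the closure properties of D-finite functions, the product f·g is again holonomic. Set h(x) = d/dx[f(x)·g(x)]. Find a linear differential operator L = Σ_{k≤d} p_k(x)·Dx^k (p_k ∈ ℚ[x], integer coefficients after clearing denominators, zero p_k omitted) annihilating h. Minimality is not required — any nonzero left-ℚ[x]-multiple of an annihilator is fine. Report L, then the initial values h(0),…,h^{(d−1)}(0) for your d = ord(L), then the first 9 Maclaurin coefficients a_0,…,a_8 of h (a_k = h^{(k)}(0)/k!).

L = (53 + 288·x + 544·x^2 + 512·x^3 + 256·x^4) + (-2 - 36·x - 96·x^2 - 64·x^3)·Dx + (7 + 44·x + 108·x^2 + 128·x^3 + 64·x^4)·Dx^2  (order 2).
h: a_k = 4, 8, -14, -8/3, -19/6, 81/5, -983/36, 15454/315, -185275/2016, …
ICs: h(0) = 4, h′(0) = 8.

f: a_k = -2, -2, 1, -1, 5/4, -7/4, 21/8, -33/8, 429/64, …
g: a_k = 0, -2, 0, 4/3, 0, -4/15, 0, 8/315, 0, …
h₀=f·g: eliminate ⇒ L₀, order ≤ 1·2.
Derive L from L₀ (diff closure).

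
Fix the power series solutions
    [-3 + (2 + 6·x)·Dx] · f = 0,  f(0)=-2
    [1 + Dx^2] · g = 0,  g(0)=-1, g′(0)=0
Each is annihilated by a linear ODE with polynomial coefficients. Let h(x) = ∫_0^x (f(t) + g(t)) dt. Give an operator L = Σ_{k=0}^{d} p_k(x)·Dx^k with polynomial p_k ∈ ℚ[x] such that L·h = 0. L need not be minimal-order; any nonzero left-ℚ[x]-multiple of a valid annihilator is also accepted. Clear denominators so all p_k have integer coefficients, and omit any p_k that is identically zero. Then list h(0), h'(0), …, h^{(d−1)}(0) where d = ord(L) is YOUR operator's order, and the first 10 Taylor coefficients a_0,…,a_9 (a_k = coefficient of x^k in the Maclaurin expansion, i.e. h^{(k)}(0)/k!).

f: a_k = -2, -3, 9/4, -27/8, 405/64, -1701/128, 15309/512, -72171/1024, 2814669/16384, -14073345/32768, …
g: a_k = -1, 0, 1/2, 0, -1/24, 0, 1/720, 0, -1/40320, 0, …
f+g: L₀ = lclm(L_f,L_g), ord ≤ 1+2.
h=∫₀ˣh₀: take L = L₀·Dx.
L = (-93 - 72·x - 108·x^2)·Dx + (-10 + 18·x + 216·x^2 + 216·x^3)·Dx^2 + (-93 - 72·x - 108·x^2)·Dx^3 + (-10 + 18·x + 216·x^2 + 216·x^3)·Dx^4  (order 4).
h: a_k = 0, -3, -3/2, 11/12, -27/32, 1207/960, -567/256, 688937/161280, -72171/8192, 886620607/46448640, …
ICs: h(0) = 0, h′(0) = -3, h′′(0) = -3, h′′′(0) = 11/2.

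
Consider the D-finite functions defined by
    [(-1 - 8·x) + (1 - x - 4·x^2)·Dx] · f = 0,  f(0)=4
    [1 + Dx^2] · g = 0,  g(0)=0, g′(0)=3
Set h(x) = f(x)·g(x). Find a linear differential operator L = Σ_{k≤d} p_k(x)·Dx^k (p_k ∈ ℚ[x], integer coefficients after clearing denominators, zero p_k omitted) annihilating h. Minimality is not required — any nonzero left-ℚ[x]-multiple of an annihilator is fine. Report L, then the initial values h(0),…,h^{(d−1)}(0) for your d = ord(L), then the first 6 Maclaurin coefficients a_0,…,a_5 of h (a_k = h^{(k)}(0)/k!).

f: a_k = 4, 4, 20, 36, 116, 260, …
g: a_k = 0, 3, 0, -1/2, 0, 1/40, …
L₀ := L_f ⊗_s L_g (sym. prod.), ord ≤ 2.
L = (7 + x + 4·x^2) + (2 + 16·x)·Dx + (-1 + x + 4·x^2)·Dx^2  (order 2).
h: a_k = 0, 12, 12, 58, 106, 3381/10, …
ICs: h(0) = 0, h′(0) = 12.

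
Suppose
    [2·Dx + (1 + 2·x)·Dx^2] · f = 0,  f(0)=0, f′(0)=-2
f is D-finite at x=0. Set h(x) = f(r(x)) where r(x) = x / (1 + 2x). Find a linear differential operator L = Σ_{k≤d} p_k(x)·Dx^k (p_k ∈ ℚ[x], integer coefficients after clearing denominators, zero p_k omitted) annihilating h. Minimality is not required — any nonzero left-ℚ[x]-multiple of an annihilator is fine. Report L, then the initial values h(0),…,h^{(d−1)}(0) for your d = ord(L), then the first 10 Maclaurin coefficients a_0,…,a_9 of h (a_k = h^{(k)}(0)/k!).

f: a_k = 0, -2, 2, -8/3, 4, -32/5, 32/3, -128/7, 32, -512/9, …
Change of var in L_f (x↦r) gives L₀.
L = (6 + 16·x)·Dx + (1 + 6·x + 8·x^2)·Dx^2  (order 2).
h: a_k = 0, -2, 6, -56/3, 60, -992/5, 672, -16256/7, 8160, -261632/9, …
ICs: h(0) = 0, h′(0) = -2.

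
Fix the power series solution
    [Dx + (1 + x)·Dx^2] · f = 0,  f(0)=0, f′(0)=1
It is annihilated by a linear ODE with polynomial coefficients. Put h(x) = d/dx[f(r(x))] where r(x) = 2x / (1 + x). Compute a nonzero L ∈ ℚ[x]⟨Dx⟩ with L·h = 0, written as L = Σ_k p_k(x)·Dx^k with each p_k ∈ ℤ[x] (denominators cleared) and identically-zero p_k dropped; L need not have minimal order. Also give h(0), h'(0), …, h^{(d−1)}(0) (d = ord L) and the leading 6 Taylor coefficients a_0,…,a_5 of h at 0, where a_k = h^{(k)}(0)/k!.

L = (4 + 6·x) + (1 + 4·x + 3·x^2)·Dx  (order 1).
h: a_k = 2, -8, 26, -80, 242, -728, …
ICs: h(0) = 2.

f: a_k = 0, 1, -1/2, 1/3, -1/4, 1/5, …
f∘r: x↦r, Dx↦Dx/r' in L_f ⇒ L₀.
h=h₀': d/dx-closure on L₀ ⇒ L.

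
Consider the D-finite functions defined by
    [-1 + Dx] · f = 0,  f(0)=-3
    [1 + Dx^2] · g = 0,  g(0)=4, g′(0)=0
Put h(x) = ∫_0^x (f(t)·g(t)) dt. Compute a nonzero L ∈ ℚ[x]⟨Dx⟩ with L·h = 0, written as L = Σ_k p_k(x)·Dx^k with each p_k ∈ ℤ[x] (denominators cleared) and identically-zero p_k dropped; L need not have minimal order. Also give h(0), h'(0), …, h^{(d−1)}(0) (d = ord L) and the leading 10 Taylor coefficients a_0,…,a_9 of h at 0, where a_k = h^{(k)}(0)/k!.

L = 2·Dx - 2·Dx^2 + Dx^3  (order 3).
h: a_k = 0, -12, -6, 0, 1, 2/5, 1/15, 0, -1/420, -1/1890, …
ICs: h(0) = 0, h′(0) = -12, h′′(0) = -12.

f: a_k = -3, -3, -3/2, -1/2, -1/8, -1/40, -1/240, -1/1680, -1/13440, -1/120960, …
g: a_k = 4, 0, -2, 0, 1/6, 0, -1/180, 0, 1/10080, 0, …
L₀ := L_f ⊗_s L_g (sym. prod.), ord ≤ 2.
h=∫₀ˣh₀: take L = L₀·Dx.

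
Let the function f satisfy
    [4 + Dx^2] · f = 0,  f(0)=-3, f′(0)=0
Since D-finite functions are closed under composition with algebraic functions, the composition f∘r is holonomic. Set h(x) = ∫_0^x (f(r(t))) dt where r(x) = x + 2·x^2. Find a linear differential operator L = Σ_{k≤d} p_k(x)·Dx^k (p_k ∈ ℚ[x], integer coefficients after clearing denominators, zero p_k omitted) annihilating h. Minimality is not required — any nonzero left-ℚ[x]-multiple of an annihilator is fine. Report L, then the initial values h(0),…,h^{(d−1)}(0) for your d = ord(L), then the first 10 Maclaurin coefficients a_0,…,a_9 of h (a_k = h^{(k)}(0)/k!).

f: a_k = -3, 0, 6, 0, -2, 0, 4/15, 0, -2/105, 0, …
f∘r: x↦r, Dx↦Dx/r' in L_f ⇒ L₀.
Integrate: L := L₀·Dx.
L = (4 + 48·x + 192·x^2 + 256·x^3)·Dx - 4·Dx^2 + (1 + 4·x)·Dx^3  (order 3).
h: a_k = 0, -3, 0, 2, 6, 22/5, -8/3, -716/105, -38/5, -1682/945, …
ICs: h(0) = 0, h′(0) = -3, h′′(0) = 0.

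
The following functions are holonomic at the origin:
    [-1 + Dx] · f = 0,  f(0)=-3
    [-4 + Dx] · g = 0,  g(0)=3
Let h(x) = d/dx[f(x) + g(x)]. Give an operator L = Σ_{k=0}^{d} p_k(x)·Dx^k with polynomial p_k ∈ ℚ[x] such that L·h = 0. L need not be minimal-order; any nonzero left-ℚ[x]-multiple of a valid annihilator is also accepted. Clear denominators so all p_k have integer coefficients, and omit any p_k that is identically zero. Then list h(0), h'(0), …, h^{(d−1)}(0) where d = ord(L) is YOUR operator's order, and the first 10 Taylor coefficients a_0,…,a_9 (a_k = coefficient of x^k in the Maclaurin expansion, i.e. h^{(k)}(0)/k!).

f: a_k = -3, -3, -3/2, -1/2, -1/8, -1/40, -1/240, -1/1680, -1/13440, -1/120960, …
g: a_k = 3, 12, 24, 32, 32, 128/5, 256/15, 1024/105, 512/105, 2048/945, …
h₀=f+g: left-lcm gives L₀, ord ≤ 2.
Derive L from L₀ (diff closure).
L = 4 - 5·Dx + Dx^2  (order 2).
h: a_k = 9, 45, 189/2, 255/2, 1023/8, 819/8, 5461/80, 4369/112, 12483/640, 69905/8064, …
ICs: h(0) = 9, h′(0) = 45.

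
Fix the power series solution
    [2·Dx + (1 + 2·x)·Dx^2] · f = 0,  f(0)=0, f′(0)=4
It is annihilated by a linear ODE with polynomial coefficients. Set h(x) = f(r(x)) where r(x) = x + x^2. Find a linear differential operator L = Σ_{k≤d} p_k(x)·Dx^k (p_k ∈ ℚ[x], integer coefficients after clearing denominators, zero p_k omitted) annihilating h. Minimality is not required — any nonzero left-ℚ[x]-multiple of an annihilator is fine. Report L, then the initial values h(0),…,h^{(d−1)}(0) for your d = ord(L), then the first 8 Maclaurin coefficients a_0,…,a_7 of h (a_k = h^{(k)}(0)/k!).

L = (4·x + 4·x^2)·Dx + (1 + 4·x + 6·x^2 + 4·x^3)·Dx^2  (order 2).
h: a_k = 0, 4, 0, -8/3, 4, -16/5, 0, 32/7, …
ICs: h(0) = 0, h′(0) = 4.

f: a_k = 0, 4, -4, 16/3, -8, 64/5, -64/3, 256/7, …
h₀=f(r): pull back L_f along r ⇒ L₀.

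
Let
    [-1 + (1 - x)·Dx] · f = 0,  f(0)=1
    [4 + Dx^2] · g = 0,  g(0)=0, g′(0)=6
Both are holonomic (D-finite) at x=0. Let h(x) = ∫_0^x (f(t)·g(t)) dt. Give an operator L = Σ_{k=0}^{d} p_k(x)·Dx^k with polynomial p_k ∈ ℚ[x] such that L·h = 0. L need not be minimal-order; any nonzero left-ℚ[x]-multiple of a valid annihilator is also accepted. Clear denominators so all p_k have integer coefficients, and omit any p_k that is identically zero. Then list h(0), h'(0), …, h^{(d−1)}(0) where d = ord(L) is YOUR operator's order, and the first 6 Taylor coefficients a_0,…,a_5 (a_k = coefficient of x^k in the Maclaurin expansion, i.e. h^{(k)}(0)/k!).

f: a_k = 1, 1, 1, 1, 1, 1, …
g: a_k = 0, 6, 0, -4, 0, 4/5, …
L₀ := L_f ⊗_s L_g (sym. prod.), ord ≤ 2.
h=∫h₀ ⇒ L = L₀·Dx.
L = (-4 + 4·x)·Dx + 2·Dx^2 + (-1 + x)·Dx^3  (order 3).
h: a_k = 0, 0, 3, 2, 1/2, 2/5, …
ICs: h(0) = 0, h′(0) = 0, h′′(0) = 6.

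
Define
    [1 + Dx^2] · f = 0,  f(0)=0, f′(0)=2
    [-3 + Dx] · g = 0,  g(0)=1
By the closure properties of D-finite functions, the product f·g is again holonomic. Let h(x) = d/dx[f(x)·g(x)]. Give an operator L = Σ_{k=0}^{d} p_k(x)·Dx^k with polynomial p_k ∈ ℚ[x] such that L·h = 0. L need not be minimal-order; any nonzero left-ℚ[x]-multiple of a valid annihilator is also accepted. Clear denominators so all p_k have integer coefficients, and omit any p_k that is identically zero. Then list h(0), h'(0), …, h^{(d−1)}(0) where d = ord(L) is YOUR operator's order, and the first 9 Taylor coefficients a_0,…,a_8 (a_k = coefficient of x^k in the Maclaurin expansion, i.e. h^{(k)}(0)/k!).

L = 10 - 6·Dx + Dx^2  (order 2).
h: a_k = 2, 12, 26, 32, 79/3, 78/5, 307/45, 32/15, 481/1260, …
ICs: h(0) = 2, h′(0) = 12.

f: a_k = 0, 2, 0, -1/3, 0, 1/60, 0, -1/2520, 0, …
g: a_k = 1, 3, 9/2, 9/2, 27/8, 81/40, 81/80, 243/560, 729/4480, …
h₀=f·g: eliminate ⇒ L₀, order ≤ 2·1.
Derive L from L₀ (diff closure).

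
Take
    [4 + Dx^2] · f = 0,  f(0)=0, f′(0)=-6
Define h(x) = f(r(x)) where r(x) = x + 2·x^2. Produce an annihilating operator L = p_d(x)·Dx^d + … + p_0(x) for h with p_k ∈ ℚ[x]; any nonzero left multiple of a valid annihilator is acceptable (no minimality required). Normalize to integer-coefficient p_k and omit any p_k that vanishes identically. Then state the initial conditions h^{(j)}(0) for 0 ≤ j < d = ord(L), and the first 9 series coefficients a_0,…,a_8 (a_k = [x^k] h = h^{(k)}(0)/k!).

f: a_k = 0, -6, 0, 4, 0, -4/5, 0, 8/105, 0, …
h₀=f(r): pull back L_f along r ⇒ L₀.
L = (4 + 48·x + 192·x^2 + 256·x^3) - 4·Dx + (1 + 4·x)·Dx^2  (order 2).
h: a_k = 0, -6, -12, 4, 24, 236/5, 24, -3352/105, -944/15, …
ICs: h(0) = 0, h′(0) = -6.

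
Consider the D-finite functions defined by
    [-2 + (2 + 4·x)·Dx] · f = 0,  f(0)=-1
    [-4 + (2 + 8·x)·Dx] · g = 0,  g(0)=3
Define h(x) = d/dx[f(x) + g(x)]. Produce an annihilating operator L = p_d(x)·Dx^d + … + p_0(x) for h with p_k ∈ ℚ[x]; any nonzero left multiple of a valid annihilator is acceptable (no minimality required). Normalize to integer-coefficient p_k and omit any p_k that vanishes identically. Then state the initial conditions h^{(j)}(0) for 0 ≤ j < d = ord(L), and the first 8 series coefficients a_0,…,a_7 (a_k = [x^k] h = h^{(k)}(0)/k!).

L = -6 + (-9 - 24·x)·Dx + (-1 - 6·x - 8·x^2)·Dx^2  (order 2).
h: a_k = 5, -11, 69/2, -235/2, 3325/8, -12033/8, 88473/16, -329043/16, …
ICs: h(0) = 5, h′(0) = -11.

f: a_k = -1, -1, 1/2, -1/2, 5/8, -7/8, 21/16, -33/16, …
g: a_k = 3, 6, -6, 12, -30, 84, -252, 792, …
Weyl lclm of L_f,L_g ⇒ L₀ (ord ≤ 2).
h=h₀': d/dx-closure on L₀ ⇒ L.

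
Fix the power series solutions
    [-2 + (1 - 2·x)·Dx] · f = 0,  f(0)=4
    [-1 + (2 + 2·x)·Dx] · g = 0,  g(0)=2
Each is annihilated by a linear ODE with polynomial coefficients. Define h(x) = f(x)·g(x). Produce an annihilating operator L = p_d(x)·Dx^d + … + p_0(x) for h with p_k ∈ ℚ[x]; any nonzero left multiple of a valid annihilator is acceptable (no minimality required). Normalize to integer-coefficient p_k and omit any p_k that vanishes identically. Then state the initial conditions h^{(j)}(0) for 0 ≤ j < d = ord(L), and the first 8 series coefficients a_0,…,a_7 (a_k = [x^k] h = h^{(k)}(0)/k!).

L = (5 + 2·x) + (-2 + 2·x + 4·x^2)·Dx  (order 1).
h: a_k = 8, 20, 39, 157/2, 2507/16, 10035/32, 80259/128, 321069/256, …
ICs: h(0) = 8.

f: a_k = 4, 8, 16, 32, 64, 128, 256, 512, …
g: a_k = 2, 1, -1/4, 1/8, -5/64, 7/128, -21/512, 33/1024, …
Sym-product of L_f,L_g gives L₀ (≤ ord 1).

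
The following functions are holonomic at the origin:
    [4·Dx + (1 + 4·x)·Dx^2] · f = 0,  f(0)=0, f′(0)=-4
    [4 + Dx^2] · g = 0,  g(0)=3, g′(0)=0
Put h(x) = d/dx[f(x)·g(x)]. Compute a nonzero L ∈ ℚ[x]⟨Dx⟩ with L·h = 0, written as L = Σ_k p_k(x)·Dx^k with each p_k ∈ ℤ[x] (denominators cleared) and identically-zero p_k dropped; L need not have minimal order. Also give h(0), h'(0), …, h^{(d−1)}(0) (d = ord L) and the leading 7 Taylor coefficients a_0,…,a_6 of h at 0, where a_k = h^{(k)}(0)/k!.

f: a_k = 0, -4, 8, -64/3, 64, -1024/5, 2048/3, …
g: a_k = 3, 0, -6, 0, 2, 0, -4/15, …
Product ⇒ symmetric product L₀, ord ≤ 4.
h=h₀': d/dx-closure on L₀ ⇒ L.
L = (-832 - 992·x - 5568·x^2 - 12288·x^3 - 2048·x^4 + 24576·x^5 + 16384·x^6) + (-264 - 1568·x - 2560·x^2 + 10240·x^4 + 8192·x^5)·Dx + (-220 - 368·x - 1760·x^2 - 3072·x^3 + 2048·x^4 + 12288·x^5 + 8192·x^6)·Dx^2 + (-66 - 392·x - 640·x^2 + 2560·x^4 + 2048·x^5)·Dx^3 + (-3 - 30·x - 92·x^2 + 640·x^4 + 1536·x^5 + 1024·x^6)·Dx^4  (order 4).
h: a_k = -12, 48, -120, 576, -2472, 10080, -204208/5, …
ICs: h(0) = -12, h′(0) = 48, h′′(0) = -240, h′′′(0) = 3456.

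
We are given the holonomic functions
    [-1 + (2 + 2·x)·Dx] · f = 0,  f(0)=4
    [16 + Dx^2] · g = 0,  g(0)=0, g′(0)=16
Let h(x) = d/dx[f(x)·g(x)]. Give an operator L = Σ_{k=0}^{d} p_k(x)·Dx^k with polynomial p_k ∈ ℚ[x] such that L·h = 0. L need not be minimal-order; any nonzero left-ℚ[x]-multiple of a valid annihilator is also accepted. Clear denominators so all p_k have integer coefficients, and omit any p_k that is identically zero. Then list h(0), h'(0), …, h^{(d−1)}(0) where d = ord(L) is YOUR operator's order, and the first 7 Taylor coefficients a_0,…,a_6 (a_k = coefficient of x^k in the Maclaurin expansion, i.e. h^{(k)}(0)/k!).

f: a_k = 4, 2, -1/2, 1/4, -5/32, 7/64, -21/256, …
g: a_k = 0, 16, 0, -128/3, 0, 512/15, 0, …
f·g: L₀ = L_f ⊗_s L_g, ord ≤ 1·2.
Differentiate: ansatz ord ≤ ord L₀ ⇒ L.
L = (4733 + 17664·x + 25216·x^2 + 16384·x^3 + 4096·x^4) + (-244 - 756·x - 768·x^2 - 256·x^3)·Dx + (268 + 1048·x + 1548·x^2 + 1024·x^3 + 256·x^4)·Dx^2  (order 2).
h: a_k = 64, 64, -536, -976/3, 4661/6, 3561/10, -64235/144, …
ICs: h(0) = 64, h′(0) = 64.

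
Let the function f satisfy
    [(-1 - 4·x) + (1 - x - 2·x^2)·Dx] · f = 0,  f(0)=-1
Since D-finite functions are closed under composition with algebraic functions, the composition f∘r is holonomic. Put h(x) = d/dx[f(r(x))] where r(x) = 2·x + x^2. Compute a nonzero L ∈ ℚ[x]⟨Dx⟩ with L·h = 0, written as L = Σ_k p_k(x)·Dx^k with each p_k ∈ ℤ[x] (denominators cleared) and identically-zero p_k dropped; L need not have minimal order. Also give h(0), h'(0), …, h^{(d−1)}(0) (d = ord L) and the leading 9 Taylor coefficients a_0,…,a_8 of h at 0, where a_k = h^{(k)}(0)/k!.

L = (13 + 52·x + 186·x^2 + 160·x^3 + 40·x^4) + (-1 - 5·x + 26·x^2 + 62·x^3 + 40·x^4 + 8·x^5)·Dx  (order 1).
h: a_k = -2, -26, -156, -956, -5270, -28206, -146328, -744216, -3725154, …
ICs: h(0) = -2.

f: a_k = -1, -1, -3, -5, -11, -21, -43, -85, -171, …
f∘r: x↦r, Dx↦Dx/r' in L_f ⇒ L₀.
h=h₀': d/dx-closure on L₀ ⇒ L.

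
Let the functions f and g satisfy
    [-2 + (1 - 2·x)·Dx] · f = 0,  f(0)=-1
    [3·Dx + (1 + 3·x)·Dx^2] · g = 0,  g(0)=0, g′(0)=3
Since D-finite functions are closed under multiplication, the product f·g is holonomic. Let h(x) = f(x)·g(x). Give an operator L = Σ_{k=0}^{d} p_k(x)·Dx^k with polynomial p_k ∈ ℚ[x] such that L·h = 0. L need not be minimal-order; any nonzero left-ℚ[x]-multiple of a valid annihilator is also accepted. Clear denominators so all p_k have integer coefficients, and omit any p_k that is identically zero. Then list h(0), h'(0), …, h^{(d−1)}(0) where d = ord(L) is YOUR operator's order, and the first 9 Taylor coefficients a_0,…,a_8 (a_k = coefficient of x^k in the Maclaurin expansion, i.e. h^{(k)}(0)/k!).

f: a_k = -1, -2, -4, -8, -16, -32, -64, -128, -256, …
g: a_k = 0, 3, -9/2, 9, -81/4, 243/5, -243/2, 2187/7, -6561/8, …
L₀ := L_f ⊗_s L_g (sym. prod.), ord ≤ 2.
L = 6 + (1 + 18·x)·Dx + (-1 - x + 6·x^2)·Dx^2  (order 2).
h: a_k = 0, -3, -3/2, -12, -15/4, -561/10, 93/10, -10284/35, 65091/280, …
ICs: h(0) = 0, h′(0) = -3.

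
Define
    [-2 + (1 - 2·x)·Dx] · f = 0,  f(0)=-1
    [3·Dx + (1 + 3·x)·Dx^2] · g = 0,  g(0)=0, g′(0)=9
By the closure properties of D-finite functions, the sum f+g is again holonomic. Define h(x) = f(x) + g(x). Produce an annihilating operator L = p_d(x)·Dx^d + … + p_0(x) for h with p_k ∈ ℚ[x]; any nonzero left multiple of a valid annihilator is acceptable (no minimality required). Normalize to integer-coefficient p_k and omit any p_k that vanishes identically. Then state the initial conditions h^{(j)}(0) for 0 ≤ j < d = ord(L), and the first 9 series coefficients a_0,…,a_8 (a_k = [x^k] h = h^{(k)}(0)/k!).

L = (144 + 72·x)·Dx + (6 + 216·x + 144·x^2)·Dx^2 + (-7 - 13·x + 36·x^2 + 36·x^3)·Dx^3  (order 3).
h: a_k = -1, 7, -35/2, 19, -307/4, 569/5, -857/2, 5665/7, -21731/8, …
ICs: h(0) = -1, h′(0) = 7, h′′(0) = -35.

f: a_k = -1, -2, -4, -8, -16, -32, -64, -128, -256, …
g: a_k = 0, 9, -27/2, 27, -243/4, 729/5, -729/2, 6561/7, -19683/8, …
f+g: L₀ = lclm(L_f,L_g), ord ≤ 1+2.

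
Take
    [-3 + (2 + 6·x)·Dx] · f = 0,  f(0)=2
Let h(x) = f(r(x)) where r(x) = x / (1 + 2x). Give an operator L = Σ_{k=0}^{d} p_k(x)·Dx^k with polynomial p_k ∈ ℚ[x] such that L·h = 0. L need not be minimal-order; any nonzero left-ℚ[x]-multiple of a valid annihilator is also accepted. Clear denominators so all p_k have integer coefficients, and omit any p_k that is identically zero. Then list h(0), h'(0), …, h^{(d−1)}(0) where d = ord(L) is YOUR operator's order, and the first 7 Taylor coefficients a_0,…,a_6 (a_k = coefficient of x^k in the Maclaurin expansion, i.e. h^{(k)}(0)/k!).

f: a_k = 2, 3, -9/4, 27/8, -405/64, 1701/128, -15309/512, …
L₀ from L_f via x↦r, Dx↦r'^{-1}Dx.
L = -3 + (2 + 14·x + 20·x^2)·Dx  (order 1).
h: a_k = 2, 3, -33/4, 195/8, -4965/64, 33909/128, -492501/512, …
ICs: h(0) = 2.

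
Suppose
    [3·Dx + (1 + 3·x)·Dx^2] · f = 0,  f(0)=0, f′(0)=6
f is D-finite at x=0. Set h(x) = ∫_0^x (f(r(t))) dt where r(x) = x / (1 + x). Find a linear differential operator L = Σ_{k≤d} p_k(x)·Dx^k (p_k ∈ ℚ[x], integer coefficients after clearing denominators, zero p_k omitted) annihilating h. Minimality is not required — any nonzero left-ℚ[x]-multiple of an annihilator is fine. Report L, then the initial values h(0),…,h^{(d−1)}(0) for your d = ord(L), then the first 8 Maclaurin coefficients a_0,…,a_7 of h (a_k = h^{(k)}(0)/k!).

f: a_k = 0, 6, -9, 18, -81/2, 486/5, -243, 4374/7, …
L₀ from L_f via x↦r, Dx↦r'^{-1}Dx.
h=∫h₀ ⇒ L = L₀·Dx.
L = (5 + 8·x)·Dx^2 + (1 + 5·x + 4·x^2)·Dx^3  (order 3).
h: a_k = 0, 0, 3, -5, 21/2, -51/2, 341/5, -195, …
ICs: h(0) = 0, h′(0) = 0, h′′(0) = 6.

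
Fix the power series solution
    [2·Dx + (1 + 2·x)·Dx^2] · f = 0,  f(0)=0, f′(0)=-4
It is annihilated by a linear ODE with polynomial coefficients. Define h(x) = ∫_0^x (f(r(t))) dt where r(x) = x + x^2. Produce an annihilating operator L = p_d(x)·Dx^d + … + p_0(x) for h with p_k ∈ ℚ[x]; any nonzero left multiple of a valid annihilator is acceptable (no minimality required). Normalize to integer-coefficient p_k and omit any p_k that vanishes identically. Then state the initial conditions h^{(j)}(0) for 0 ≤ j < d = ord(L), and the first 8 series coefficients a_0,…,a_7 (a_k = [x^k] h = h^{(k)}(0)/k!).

L = (4·x + 4·x^2)·Dx^2 + (1 + 4·x + 6·x^2 + 4·x^3)·Dx^3  (order 3).
h: a_k = 0, 0, -2, 0, 2/3, -4/5, 8/15, 0, …
ICs: h(0) = 0, h′(0) = 0, h′′(0) = -4.

f: a_k = 0, -4, 4, -16/3, 8, -64/5, 64/3, -256/7, …
Change of var in L_f (x↦r) gives L₀.
h=∫₀ˣh₀: take L = L₀·Dx.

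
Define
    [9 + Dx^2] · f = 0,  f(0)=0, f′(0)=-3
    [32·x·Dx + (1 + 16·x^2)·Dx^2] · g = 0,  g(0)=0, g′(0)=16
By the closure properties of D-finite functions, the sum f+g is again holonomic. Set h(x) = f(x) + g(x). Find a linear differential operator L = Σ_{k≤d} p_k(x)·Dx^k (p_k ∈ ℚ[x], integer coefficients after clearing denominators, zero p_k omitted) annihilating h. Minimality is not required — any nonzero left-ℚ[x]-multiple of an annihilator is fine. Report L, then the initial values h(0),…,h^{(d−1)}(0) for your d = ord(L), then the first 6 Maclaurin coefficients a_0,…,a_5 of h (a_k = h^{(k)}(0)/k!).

f: a_k = 0, -3, 0, 9/2, 0, -81/40, …
g: a_k = 0, 16, 0, -256/3, 0, 4096/5, …
f+g: L₀ = lclm(L_f,L_g), ord ≤ 2+2.
L = (-52704·x + 967680·x^3 + 663552·x^5)·Dx + (-207 + 13104·x^2 + 283392·x^4 + 331776·x^6)·Dx^2 + (-5856·x + 107520·x^3 + 73728·x^5)·Dx^3 + (-23 + 1456·x^2 + 31488·x^4 + 36864·x^6)·Dx^4  (order 4).
h: a_k = 0, 13, 0, -485/6, 0, 32687/40, …
ICs: h(0) = 0, h′(0) = 13, h′′(0) = 0, h′′′(0) = -485.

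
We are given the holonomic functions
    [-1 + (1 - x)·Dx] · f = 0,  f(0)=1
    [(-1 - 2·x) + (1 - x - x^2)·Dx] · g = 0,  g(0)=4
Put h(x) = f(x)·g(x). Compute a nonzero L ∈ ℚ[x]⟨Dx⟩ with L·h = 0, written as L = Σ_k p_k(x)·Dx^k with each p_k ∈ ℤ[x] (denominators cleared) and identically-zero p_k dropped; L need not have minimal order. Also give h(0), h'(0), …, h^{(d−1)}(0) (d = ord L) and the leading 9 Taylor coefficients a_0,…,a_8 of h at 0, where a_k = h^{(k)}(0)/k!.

f: a_k = 1, 1, 1, 1, 1, 1, 1, 1, 1, …
g: a_k = 4, 4, 8, 12, 20, 32, 52, 84, 136, …
h₀=f·g: eliminate ⇒ L₀, order ≤ 1·1.
L = (-2 + 3·x^2) + (1 - 2·x + x^3)·Dx  (order 1).
h: a_k = 4, 8, 16, 28, 48, 80, 132, 216, 352, …
ICs: h(0) = 4.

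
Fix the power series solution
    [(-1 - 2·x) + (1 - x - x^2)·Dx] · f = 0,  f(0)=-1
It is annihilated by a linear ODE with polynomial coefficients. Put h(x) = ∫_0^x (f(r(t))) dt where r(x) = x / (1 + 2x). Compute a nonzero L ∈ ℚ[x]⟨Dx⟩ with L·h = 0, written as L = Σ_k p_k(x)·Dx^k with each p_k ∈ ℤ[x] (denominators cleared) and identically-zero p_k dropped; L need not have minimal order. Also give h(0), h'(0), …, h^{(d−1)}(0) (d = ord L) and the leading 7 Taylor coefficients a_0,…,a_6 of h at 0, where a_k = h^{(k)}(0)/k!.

L = (-1 - 4·x)·Dx + (1 + 5·x + 7·x^2 + 2·x^3)·Dx^2  (order 2).
h: a_k = 0, -1, -1/2, 0, 1/4, -3/5, 4/3, …
ICs: h(0) = 0, h′(0) = -1.

f: a_k = -1, -1, -2, -3, -5, -8, -13, …
Change of var in L_f (x↦r) gives L₀.
Integrate: L := L₀·Dx.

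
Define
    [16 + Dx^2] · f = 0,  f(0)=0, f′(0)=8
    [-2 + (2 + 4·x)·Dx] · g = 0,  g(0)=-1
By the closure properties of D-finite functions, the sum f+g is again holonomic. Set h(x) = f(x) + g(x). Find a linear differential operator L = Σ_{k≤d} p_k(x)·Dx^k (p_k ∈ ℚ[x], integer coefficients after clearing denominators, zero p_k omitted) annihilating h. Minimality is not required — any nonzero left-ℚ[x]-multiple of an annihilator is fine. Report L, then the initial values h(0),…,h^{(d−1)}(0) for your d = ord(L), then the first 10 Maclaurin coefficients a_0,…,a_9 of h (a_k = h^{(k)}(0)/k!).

L = (-304 - 1024·x - 1024·x^2) + (240 + 1504·x + 3072·x^2 + 2048·x^3)·Dx + (-19 - 64·x - 64·x^2)·Dx^2 + (15 + 94·x + 192·x^2 + 128·x^3)·Dx^3  (order 3).
h: a_k = -1, 7, 1/2, -131/6, 5/8, 1943/120, 21/16, -43163/5040, 429/128, -1502737/362880, …
ICs: h(0) = -1, h′(0) = 7, h′′(0) = 1.

f: a_k = 0, 8, 0, -64/3, 0, 256/15, 0, -2048/315, 0, 4096/2835, …
g: a_k = -1, -1, 1/2, -1/2, 5/8, -7/8, 21/16, -33/16, 429/128, -715/128, …
Weyl lclm of L_f,L_g ⇒ L₀ (ord ≤ 3).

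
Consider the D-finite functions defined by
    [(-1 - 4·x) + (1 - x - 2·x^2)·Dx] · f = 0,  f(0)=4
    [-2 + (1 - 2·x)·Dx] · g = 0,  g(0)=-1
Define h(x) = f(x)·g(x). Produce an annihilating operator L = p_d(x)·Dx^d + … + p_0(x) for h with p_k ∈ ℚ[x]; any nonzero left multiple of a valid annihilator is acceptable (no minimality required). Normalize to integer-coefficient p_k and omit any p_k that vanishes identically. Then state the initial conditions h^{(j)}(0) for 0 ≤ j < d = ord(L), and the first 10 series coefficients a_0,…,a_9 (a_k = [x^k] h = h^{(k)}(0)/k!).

L = (3 + 6·x) + (-1 + x + 2·x^2)·Dx  (order 1).
h: a_k = -4, -12, -36, -92, -228, -540, -1252, -2844, -6372, -14108, …
ICs: h(0) = -4.

f: a_k = 4, 4, 12, 20, 44, 84, 172, 340, 684, 1364, …
g: a_k = -1, -2, -4, -8, -16, -32, -64, -128, -256, -512, …
f·g: L₀ = L_f ⊗_s L_g, ord ≤ 1·1.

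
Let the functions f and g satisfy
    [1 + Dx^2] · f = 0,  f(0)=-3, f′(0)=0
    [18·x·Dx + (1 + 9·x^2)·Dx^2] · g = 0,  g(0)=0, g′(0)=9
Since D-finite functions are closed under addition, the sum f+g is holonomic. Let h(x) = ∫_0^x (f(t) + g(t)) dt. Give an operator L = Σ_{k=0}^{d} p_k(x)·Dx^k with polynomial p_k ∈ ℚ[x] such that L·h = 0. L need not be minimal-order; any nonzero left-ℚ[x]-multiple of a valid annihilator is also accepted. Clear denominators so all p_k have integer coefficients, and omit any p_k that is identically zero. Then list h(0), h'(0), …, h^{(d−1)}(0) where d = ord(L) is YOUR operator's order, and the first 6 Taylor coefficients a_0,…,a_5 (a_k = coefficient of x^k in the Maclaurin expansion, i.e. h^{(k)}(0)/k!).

L = (-1926·x + 17820·x^3 + 1458·x^5)·Dx^2 + (-17 + 351·x^2 + 4617·x^4 + 729·x^6)·Dx^3 + (-1926·x + 17820·x^3 + 1458·x^5)·Dx^4 + (-17 + 351·x^2 + 4617·x^4 + 729·x^6)·Dx^5  (order 5).
h: a_k = 0, -3, 9/2, 1/2, -27/4, -1/40, …
ICs: h(0) = 0, h′(0) = -3, h′′(0) = 9, h′′′(0) = 3, h′′′′(0) = -162.

f: a_k = -3, 0, 3/2, 0, -1/8, 0, …
g: a_k = 0, 9, 0, -27, 0, 729/5, …
h₀=f+g: left-lcm gives L₀, ord ≤ 4.
h=∫h₀ ⇒ L = L₀·Dx.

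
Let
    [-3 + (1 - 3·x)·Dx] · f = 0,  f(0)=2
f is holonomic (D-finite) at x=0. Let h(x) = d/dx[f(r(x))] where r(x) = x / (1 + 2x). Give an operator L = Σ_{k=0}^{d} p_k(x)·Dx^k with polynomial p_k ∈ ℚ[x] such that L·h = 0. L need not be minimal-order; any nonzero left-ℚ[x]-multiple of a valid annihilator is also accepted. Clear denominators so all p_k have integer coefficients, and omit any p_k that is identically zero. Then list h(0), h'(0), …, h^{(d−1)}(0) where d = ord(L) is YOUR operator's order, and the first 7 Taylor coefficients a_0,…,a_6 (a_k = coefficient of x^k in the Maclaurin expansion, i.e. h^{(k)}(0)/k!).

L = 4 + (-2 + 2·x)·Dx  (order 1).
h: a_k = 6, 12, 18, 24, 30, 36, 42, …
ICs: h(0) = 6.

f: a_k = 2, 6, 18, 54, 162, 486, 1458, …
Change of var in L_f (x↦r) gives L₀.
Differentiate: ansatz ord ≤ ord L₀ ⇒ L.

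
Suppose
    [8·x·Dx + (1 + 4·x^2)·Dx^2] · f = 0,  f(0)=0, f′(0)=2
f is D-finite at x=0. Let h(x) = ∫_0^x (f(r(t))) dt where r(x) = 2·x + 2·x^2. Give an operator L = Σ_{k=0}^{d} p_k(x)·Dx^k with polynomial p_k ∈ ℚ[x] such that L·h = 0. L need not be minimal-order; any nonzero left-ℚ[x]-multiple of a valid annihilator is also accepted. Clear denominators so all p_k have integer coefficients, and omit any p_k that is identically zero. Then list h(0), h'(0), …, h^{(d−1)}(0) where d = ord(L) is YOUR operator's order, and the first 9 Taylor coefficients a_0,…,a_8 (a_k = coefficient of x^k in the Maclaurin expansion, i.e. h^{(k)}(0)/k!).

L = (-2 + 32·x + 128·x^2 + 192·x^3 + 96·x^4)·Dx^2 + (1 + 2·x + 16·x^2 + 64·x^3 + 80·x^4 + 32·x^5)·Dx^3  (order 3).
h: a_k = 0, 0, 2, 4/3, -16/3, -64/5, 352/15, 3008/21, -256/7, …
ICs: h(0) = 0, h′(0) = 0, h′′(0) = 4.

f: a_k = 0, 2, 0, -8/3, 0, 32/5, 0, -128/7, 0, …
f∘r: x↦r, Dx↦Dx/r' in L_f ⇒ L₀.
Integrate: L := L₀·Dx.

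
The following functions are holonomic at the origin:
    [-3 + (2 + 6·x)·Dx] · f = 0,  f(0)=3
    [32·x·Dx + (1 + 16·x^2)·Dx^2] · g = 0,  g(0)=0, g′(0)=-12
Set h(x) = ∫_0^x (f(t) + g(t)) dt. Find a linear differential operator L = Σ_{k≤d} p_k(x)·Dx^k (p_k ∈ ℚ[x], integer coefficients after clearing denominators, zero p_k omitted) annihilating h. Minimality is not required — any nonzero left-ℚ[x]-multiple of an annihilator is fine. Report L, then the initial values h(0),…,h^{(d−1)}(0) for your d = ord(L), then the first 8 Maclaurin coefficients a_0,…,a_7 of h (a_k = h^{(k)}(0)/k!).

f: a_k = 3, 9/2, -27/8, 81/16, -1215/128, 5103/256, -45927/1024, 216513/2048, …
g: a_k = 0, -12, 0, 64, 0, -3072/5, 0, 49152/7, …
Sum ⇒ L₀ = lclm(L_f,L_g) in ℚ(x)⟨Dx⟩.
Integrate: L := L₀·Dx.
L = (-192 - 1440·x + 9216·x^2 + 13824·x^3)·Dx^2 + (-155 - 768·x + 4128·x^2 + 36864·x^3 + 48384·x^4)·Dx^3 + (-6 + 110·x + 576·x^2 + 2624·x^3 + 10752·x^4 + 13824·x^5)·Dx^4  (order 4).
h: a_k = 0, 3, -15/4, -9/8, 1105/64, -243/128, -253639/2560, -6561/1024, …
ICs: h(0) = 0, h′(0) = 3, h′′(0) = -15/2, h′′′(0) = -27/4.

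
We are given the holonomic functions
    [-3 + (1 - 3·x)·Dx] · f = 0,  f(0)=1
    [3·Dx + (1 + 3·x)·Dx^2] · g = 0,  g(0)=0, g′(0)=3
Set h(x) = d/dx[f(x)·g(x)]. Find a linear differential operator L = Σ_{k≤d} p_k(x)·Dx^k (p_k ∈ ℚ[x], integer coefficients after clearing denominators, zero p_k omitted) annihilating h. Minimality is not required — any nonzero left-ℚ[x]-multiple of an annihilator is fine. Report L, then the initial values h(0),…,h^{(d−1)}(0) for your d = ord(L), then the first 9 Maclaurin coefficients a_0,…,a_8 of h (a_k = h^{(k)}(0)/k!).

f: a_k = 1, 3, 9, 27, 81, 243, 729, 2187, 6561, …
g: a_k = 0, 3, -9/2, 9, -81/4, 243/5, -243/2, 2187/7, -6561/8, …
h₀=f·g: eliminate ⇒ L₀, order ≤ 1·2.
h=h₀': d/dx-closure on L₀ ⇒ L.
L = 36 + (3 + 45·x)·Dx + (-1 + 9·x^2)·Dx^2  (order 2).
h: a_k = 3, 9, 135/2, 189, 3807/4, 26973/10, 232551/20, 1165671/35, 36984357/280, …
ICs: h(0) = 3, h′(0) = 9.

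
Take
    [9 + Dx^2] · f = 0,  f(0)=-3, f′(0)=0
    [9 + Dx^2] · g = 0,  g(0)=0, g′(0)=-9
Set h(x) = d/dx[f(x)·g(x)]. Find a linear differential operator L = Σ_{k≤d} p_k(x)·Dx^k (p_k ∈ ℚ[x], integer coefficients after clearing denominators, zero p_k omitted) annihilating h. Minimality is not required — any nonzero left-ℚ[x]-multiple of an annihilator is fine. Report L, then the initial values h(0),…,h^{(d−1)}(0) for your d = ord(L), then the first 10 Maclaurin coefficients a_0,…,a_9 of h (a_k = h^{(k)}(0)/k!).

L = 36 + Dx^2  (order 2).
h: a_k = 27, 0, -486, 0, 1458, 0, -8748/5, 0, 39366/35, 0, …
ICs: h(0) = 27, h′(0) = 0.

f: a_k = -3, 0, 27/2, 0, -81/8, 0, 243/80, 0, -2187/4480, 0, …
g: a_k = 0, -9, 0, 27/2, 0, -243/40, 0, 729/560, 0, -729/4480, …
L₀ := L_f ⊗_s L_g (sym. prod.), ord ≤ 4.
Derive L from L₀ (diff closure).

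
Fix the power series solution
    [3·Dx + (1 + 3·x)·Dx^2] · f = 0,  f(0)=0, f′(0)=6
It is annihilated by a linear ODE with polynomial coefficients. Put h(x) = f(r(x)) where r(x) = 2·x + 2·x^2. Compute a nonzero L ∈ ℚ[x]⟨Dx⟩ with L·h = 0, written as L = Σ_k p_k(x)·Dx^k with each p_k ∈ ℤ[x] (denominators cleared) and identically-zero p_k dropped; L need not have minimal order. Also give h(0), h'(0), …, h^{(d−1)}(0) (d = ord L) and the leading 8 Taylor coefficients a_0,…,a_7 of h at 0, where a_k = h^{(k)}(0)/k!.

f: a_k = 0, 6, -9, 18, -81/2, 486/5, -243, 4374/7, …
h₀=f(r): pull back L_f along r ⇒ L₀.
L = (4 + 12·x + 12·x^2)·Dx + (1 + 8·x + 18·x^2 + 12·x^3)·Dx^2  (order 2).
h: a_k = 0, 12, -24, 72, -252, 4752/5, -3744, 106272/7, …
ICs: h(0) = 0, h′(0) = 12.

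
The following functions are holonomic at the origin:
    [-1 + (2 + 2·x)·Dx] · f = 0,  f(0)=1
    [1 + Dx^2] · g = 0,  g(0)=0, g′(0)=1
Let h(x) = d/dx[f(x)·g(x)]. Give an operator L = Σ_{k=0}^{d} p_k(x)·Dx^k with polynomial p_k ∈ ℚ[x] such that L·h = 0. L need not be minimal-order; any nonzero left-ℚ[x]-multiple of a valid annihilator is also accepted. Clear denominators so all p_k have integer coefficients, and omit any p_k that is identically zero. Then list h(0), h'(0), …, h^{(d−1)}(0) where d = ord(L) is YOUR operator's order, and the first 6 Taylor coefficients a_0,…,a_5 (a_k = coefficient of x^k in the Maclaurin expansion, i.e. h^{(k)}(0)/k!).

f: a_k = 1, 1/2, -1/8, 1/16, -5/128, 7/256, …
g: a_k = 0, 1, 0, -1/6, 0, 1/120, …
Sym-product of L_f,L_g gives L₀ (≤ ord 2).
Derive L from L₀ (diff closure).
L = (53 + 144·x + 136·x^2 + 64·x^3 + 16·x^4) + (-4 - 36·x - 48·x^2 - 16·x^3)·Dx + (28 + 88·x + 108·x^2 + 64·x^3 + 16·x^4)·Dx^2  (order 2).
h: a_k = 1, 1, -7/8, -1/12, -19/384, 81/640, …
ICs: h(0) = 1, h′(0) = 1.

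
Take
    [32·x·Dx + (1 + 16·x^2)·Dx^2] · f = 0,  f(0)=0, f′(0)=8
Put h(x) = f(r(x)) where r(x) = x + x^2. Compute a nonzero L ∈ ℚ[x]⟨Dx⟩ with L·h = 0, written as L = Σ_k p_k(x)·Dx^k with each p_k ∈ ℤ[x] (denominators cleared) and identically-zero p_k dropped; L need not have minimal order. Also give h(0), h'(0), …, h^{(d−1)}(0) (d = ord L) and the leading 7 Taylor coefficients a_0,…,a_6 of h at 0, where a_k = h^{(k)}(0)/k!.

f: a_k = 0, 8, 0, -128/3, 0, 2048/5, 0, …
L₀ from L_f via x↦r, Dx↦r'^{-1}Dx.
L = (-2 + 32·x + 128·x^2 + 192·x^3 + 96·x^4)·Dx + (1 + 2·x + 16·x^2 + 64·x^3 + 80·x^4 + 32·x^5)·Dx^2  (order 2).
h: a_k = 0, 8, 8, -128/3, -128, 1408/5, 6016/3, …
ICs: h(0) = 0, h′(0) = 8.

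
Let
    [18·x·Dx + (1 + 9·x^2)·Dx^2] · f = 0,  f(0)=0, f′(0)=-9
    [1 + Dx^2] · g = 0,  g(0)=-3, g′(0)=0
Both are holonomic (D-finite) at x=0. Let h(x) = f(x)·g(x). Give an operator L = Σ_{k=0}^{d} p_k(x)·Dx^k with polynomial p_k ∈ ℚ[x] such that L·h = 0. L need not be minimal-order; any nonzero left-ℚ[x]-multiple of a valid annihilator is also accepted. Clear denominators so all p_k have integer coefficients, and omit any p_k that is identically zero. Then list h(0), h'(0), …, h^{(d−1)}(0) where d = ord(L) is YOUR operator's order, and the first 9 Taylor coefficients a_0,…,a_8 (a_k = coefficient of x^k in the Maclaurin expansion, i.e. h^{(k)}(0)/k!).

f: a_k = 0, -9, 0, 27, 0, -729/5, 0, 6561/7, 0, …
g: a_k = -3, 0, 3/2, 0, -1/8, 0, 1/240, 0, -1/13440, …
h₀=f·g: eliminate ⇒ L₀, order ≤ 2·2.
L = (370 + 9594·x^2 + 4131·x^4 + 2916·x^6 + 6561·x^8) + (684·x + 6804·x^3 + 8748·x^5 + 26244·x^7)·Dx + (380 + 9792·x^2 + 5346·x^4 + 5832·x^6 + 13122·x^8)·Dx^2 + (684·x + 6804·x^3 + 8748·x^5 + 26244·x^7)·Dx^3 + (10 + 198·x^2 + 1215·x^4 + 2916·x^6 + 6561·x^8)·Dx^4  (order 4).
h: a_k = 0, 27, 0, -189/2, 0, 19161/40, 0, -1699023/560, 0, …
ICs: h(0) = 0, h′(0) = 27, h′′(0) = 0, h′′′(0) = -567.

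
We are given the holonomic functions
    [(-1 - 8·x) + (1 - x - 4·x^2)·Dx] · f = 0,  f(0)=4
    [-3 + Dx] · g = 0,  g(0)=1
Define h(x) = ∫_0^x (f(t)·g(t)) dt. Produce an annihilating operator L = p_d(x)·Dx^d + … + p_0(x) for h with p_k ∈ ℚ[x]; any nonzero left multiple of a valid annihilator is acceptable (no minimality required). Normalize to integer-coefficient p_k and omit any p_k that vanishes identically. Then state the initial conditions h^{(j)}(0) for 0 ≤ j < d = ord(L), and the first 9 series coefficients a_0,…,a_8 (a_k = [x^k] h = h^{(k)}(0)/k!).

L = (4 + 5·x - 12·x^2)·Dx + (-1 + x + 4·x^2)·Dx^2  (order 2).
h: a_k = 0, 4, 8, 50/3, 33, 691/10, 2204/15, 6479/20, 81141/112, …
ICs: h(0) = 0, h′(0) = 4.

f: a_k = 4, 4, 20, 36, 116, 260, 724, 1764, 4660, …
g: a_k = 1, 3, 9/2, 9/2, 27/8, 81/40, 81/80, 243/560, 729/4480, …
h₀=f·g: eliminate ⇒ L₀, order ≤ 1·1.
h=∫₀ˣh₀: take L = L₀·Dx.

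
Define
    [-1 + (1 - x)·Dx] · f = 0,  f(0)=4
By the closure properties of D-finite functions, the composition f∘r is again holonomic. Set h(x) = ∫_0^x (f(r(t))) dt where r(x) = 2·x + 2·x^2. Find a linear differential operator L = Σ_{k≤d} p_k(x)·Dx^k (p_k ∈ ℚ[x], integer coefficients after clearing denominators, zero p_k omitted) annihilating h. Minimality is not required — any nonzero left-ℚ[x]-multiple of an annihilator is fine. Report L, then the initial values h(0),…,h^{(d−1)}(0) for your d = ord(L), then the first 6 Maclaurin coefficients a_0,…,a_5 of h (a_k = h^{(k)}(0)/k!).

L = (2 + 4·x)·Dx + (-1 + 2·x + 2·x^2)·Dx^2  (order 2).
h: a_k = 0, 4, 4, 8, 16, 176/5, …
ICs: h(0) = 0, h′(0) = 4.

f: a_k = 4, 4, 4, 4, 4, 4, …
f∘r: x↦r, Dx↦Dx/r' in L_f ⇒ L₀.
Integrate: L := L₀·Dx.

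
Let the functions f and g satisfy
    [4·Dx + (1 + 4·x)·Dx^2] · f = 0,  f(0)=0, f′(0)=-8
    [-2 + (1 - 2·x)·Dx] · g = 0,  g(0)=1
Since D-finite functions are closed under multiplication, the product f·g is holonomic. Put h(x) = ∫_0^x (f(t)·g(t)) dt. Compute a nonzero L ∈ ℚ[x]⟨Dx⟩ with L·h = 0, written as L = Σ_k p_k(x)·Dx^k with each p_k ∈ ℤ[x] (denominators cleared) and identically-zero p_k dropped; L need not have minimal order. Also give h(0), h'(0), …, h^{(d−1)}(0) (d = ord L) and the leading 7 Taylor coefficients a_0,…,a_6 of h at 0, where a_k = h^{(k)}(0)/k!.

L = 8·Dx + 24·x·Dx^2 + (-1 - 2·x + 8·x^2)·Dx^3  (order 3).
h: a_k = 0, 0, -4, 0, -32/3, 128/15, -2432/45, …
ICs: h(0) = 0, h′(0) = 0, h′′(0) = -8.

f: a_k = 0, -8, 16, -128/3, 128, -2048/5, 4096/3, …
g: a_k = 1, 2, 4, 8, 16, 32, 64, …
f·g: L₀ = L_f ⊗_s L_g, ord ≤ 2·1.
∫: right-multiply L₀ by Dx.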